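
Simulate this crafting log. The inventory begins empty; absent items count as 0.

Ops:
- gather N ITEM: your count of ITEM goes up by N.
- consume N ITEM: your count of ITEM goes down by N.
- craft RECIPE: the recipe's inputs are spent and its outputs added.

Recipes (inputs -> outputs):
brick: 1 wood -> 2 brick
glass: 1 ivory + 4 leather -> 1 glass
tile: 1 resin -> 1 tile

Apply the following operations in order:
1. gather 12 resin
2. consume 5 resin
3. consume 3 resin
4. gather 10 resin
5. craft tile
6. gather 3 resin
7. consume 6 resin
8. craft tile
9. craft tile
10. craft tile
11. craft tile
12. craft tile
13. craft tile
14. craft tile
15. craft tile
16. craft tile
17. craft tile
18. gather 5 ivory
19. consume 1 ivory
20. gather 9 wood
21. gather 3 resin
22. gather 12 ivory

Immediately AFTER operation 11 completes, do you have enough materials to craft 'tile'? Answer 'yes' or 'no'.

Answer: yes

Derivation:
After 1 (gather 12 resin): resin=12
After 2 (consume 5 resin): resin=7
After 3 (consume 3 resin): resin=4
After 4 (gather 10 resin): resin=14
After 5 (craft tile): resin=13 tile=1
After 6 (gather 3 resin): resin=16 tile=1
After 7 (consume 6 resin): resin=10 tile=1
After 8 (craft tile): resin=9 tile=2
After 9 (craft tile): resin=8 tile=3
After 10 (craft tile): resin=7 tile=4
After 11 (craft tile): resin=6 tile=5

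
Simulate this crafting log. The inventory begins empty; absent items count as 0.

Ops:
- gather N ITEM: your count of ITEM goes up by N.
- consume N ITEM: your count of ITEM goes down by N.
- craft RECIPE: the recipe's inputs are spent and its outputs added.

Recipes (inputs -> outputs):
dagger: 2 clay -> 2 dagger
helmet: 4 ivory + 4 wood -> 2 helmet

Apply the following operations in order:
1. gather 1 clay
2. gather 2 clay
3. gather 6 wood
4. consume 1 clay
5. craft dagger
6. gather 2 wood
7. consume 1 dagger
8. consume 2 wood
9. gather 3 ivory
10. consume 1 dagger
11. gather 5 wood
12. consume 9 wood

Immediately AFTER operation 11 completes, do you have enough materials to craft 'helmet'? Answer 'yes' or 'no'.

Answer: no

Derivation:
After 1 (gather 1 clay): clay=1
After 2 (gather 2 clay): clay=3
After 3 (gather 6 wood): clay=3 wood=6
After 4 (consume 1 clay): clay=2 wood=6
After 5 (craft dagger): dagger=2 wood=6
After 6 (gather 2 wood): dagger=2 wood=8
After 7 (consume 1 dagger): dagger=1 wood=8
After 8 (consume 2 wood): dagger=1 wood=6
After 9 (gather 3 ivory): dagger=1 ivory=3 wood=6
After 10 (consume 1 dagger): ivory=3 wood=6
After 11 (gather 5 wood): ivory=3 wood=11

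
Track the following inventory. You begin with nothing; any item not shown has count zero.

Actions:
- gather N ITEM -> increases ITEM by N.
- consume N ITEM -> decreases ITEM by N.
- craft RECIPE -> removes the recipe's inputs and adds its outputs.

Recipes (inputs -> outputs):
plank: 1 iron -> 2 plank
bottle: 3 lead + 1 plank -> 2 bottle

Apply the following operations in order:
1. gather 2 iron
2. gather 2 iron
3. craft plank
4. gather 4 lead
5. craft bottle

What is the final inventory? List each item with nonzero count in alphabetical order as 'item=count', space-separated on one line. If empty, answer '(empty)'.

Answer: bottle=2 iron=3 lead=1 plank=1

Derivation:
After 1 (gather 2 iron): iron=2
After 2 (gather 2 iron): iron=4
After 3 (craft plank): iron=3 plank=2
After 4 (gather 4 lead): iron=3 lead=4 plank=2
After 5 (craft bottle): bottle=2 iron=3 lead=1 plank=1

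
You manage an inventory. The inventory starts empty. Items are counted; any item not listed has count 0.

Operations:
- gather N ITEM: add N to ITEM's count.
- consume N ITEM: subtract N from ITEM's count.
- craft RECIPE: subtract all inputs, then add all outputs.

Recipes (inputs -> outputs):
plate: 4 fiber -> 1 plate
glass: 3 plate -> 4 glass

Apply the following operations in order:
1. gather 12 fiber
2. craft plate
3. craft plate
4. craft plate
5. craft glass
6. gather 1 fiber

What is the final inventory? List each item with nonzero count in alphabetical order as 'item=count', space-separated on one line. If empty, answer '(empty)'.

Answer: fiber=1 glass=4

Derivation:
After 1 (gather 12 fiber): fiber=12
After 2 (craft plate): fiber=8 plate=1
After 3 (craft plate): fiber=4 plate=2
After 4 (craft plate): plate=3
After 5 (craft glass): glass=4
After 6 (gather 1 fiber): fiber=1 glass=4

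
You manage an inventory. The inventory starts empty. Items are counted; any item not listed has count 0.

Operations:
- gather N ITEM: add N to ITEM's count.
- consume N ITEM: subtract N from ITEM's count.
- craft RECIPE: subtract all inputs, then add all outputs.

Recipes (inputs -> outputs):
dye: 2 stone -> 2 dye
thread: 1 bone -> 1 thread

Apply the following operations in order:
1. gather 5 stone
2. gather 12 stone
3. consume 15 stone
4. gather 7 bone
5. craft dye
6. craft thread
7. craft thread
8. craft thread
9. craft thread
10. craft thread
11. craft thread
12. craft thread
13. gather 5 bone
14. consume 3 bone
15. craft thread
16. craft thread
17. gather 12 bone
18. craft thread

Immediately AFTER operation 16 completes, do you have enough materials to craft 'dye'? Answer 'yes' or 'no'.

After 1 (gather 5 stone): stone=5
After 2 (gather 12 stone): stone=17
After 3 (consume 15 stone): stone=2
After 4 (gather 7 bone): bone=7 stone=2
After 5 (craft dye): bone=7 dye=2
After 6 (craft thread): bone=6 dye=2 thread=1
After 7 (craft thread): bone=5 dye=2 thread=2
After 8 (craft thread): bone=4 dye=2 thread=3
After 9 (craft thread): bone=3 dye=2 thread=4
After 10 (craft thread): bone=2 dye=2 thread=5
After 11 (craft thread): bone=1 dye=2 thread=6
After 12 (craft thread): dye=2 thread=7
After 13 (gather 5 bone): bone=5 dye=2 thread=7
After 14 (consume 3 bone): bone=2 dye=2 thread=7
After 15 (craft thread): bone=1 dye=2 thread=8
After 16 (craft thread): dye=2 thread=9

Answer: no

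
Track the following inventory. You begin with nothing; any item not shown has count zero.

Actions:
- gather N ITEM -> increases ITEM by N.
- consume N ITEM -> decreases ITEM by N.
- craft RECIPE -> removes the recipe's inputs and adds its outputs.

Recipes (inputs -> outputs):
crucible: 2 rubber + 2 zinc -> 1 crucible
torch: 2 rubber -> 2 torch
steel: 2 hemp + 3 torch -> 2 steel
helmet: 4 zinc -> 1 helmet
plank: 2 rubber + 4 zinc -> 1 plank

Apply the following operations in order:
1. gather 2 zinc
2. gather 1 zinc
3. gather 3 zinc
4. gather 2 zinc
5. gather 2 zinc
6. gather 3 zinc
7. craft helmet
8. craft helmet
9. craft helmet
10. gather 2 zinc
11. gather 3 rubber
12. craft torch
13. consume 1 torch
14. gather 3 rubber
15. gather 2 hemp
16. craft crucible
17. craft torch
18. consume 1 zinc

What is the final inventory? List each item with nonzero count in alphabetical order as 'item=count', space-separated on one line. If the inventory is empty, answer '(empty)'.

Answer: crucible=1 helmet=3 hemp=2 torch=3

Derivation:
After 1 (gather 2 zinc): zinc=2
After 2 (gather 1 zinc): zinc=3
After 3 (gather 3 zinc): zinc=6
After 4 (gather 2 zinc): zinc=8
After 5 (gather 2 zinc): zinc=10
After 6 (gather 3 zinc): zinc=13
After 7 (craft helmet): helmet=1 zinc=9
After 8 (craft helmet): helmet=2 zinc=5
After 9 (craft helmet): helmet=3 zinc=1
After 10 (gather 2 zinc): helmet=3 zinc=3
After 11 (gather 3 rubber): helmet=3 rubber=3 zinc=3
After 12 (craft torch): helmet=3 rubber=1 torch=2 zinc=3
After 13 (consume 1 torch): helmet=3 rubber=1 torch=1 zinc=3
After 14 (gather 3 rubber): helmet=3 rubber=4 torch=1 zinc=3
After 15 (gather 2 hemp): helmet=3 hemp=2 rubber=4 torch=1 zinc=3
After 16 (craft crucible): crucible=1 helmet=3 hemp=2 rubber=2 torch=1 zinc=1
After 17 (craft torch): crucible=1 helmet=3 hemp=2 torch=3 zinc=1
After 18 (consume 1 zinc): crucible=1 helmet=3 hemp=2 torch=3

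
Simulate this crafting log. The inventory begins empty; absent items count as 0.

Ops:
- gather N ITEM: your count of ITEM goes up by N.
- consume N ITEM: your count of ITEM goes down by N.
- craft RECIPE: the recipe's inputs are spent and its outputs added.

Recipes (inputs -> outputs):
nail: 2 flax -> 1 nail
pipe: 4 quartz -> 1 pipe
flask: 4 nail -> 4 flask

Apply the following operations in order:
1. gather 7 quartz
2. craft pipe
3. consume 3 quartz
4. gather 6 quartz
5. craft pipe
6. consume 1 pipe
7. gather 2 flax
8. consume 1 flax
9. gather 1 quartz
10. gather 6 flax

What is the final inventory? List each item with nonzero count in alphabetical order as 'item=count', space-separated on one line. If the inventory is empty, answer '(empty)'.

Answer: flax=7 pipe=1 quartz=3

Derivation:
After 1 (gather 7 quartz): quartz=7
After 2 (craft pipe): pipe=1 quartz=3
After 3 (consume 3 quartz): pipe=1
After 4 (gather 6 quartz): pipe=1 quartz=6
After 5 (craft pipe): pipe=2 quartz=2
After 6 (consume 1 pipe): pipe=1 quartz=2
After 7 (gather 2 flax): flax=2 pipe=1 quartz=2
After 8 (consume 1 flax): flax=1 pipe=1 quartz=2
After 9 (gather 1 quartz): flax=1 pipe=1 quartz=3
After 10 (gather 6 flax): flax=7 pipe=1 quartz=3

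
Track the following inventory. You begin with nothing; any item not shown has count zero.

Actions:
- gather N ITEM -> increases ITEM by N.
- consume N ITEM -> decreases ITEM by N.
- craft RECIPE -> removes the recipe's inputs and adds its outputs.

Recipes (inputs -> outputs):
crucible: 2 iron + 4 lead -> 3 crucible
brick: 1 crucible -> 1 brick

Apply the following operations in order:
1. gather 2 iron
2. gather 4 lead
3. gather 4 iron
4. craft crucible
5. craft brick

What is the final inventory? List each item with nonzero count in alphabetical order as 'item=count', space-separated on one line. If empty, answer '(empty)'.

Answer: brick=1 crucible=2 iron=4

Derivation:
After 1 (gather 2 iron): iron=2
After 2 (gather 4 lead): iron=2 lead=4
After 3 (gather 4 iron): iron=6 lead=4
After 4 (craft crucible): crucible=3 iron=4
After 5 (craft brick): brick=1 crucible=2 iron=4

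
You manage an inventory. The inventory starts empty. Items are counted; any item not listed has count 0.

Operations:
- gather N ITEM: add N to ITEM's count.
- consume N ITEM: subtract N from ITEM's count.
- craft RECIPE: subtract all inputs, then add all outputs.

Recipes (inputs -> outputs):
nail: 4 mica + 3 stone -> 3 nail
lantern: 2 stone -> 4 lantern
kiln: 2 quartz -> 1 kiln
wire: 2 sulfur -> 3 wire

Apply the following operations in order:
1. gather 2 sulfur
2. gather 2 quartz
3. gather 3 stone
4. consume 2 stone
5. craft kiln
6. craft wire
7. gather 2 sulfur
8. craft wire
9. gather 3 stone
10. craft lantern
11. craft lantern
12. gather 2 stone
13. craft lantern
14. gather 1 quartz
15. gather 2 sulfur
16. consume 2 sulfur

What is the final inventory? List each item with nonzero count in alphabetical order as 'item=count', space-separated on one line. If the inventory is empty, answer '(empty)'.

Answer: kiln=1 lantern=12 quartz=1 wire=6

Derivation:
After 1 (gather 2 sulfur): sulfur=2
After 2 (gather 2 quartz): quartz=2 sulfur=2
After 3 (gather 3 stone): quartz=2 stone=3 sulfur=2
After 4 (consume 2 stone): quartz=2 stone=1 sulfur=2
After 5 (craft kiln): kiln=1 stone=1 sulfur=2
After 6 (craft wire): kiln=1 stone=1 wire=3
After 7 (gather 2 sulfur): kiln=1 stone=1 sulfur=2 wire=3
After 8 (craft wire): kiln=1 stone=1 wire=6
After 9 (gather 3 stone): kiln=1 stone=4 wire=6
After 10 (craft lantern): kiln=1 lantern=4 stone=2 wire=6
After 11 (craft lantern): kiln=1 lantern=8 wire=6
After 12 (gather 2 stone): kiln=1 lantern=8 stone=2 wire=6
After 13 (craft lantern): kiln=1 lantern=12 wire=6
After 14 (gather 1 quartz): kiln=1 lantern=12 quartz=1 wire=6
After 15 (gather 2 sulfur): kiln=1 lantern=12 quartz=1 sulfur=2 wire=6
After 16 (consume 2 sulfur): kiln=1 lantern=12 quartz=1 wire=6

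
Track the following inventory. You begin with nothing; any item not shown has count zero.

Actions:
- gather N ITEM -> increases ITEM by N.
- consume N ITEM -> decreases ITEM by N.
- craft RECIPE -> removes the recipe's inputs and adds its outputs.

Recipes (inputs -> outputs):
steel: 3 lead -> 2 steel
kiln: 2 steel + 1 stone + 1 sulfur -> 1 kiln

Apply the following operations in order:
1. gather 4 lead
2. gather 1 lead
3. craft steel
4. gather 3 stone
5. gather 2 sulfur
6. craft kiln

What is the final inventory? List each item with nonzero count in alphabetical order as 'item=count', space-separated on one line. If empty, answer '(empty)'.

Answer: kiln=1 lead=2 stone=2 sulfur=1

Derivation:
After 1 (gather 4 lead): lead=4
After 2 (gather 1 lead): lead=5
After 3 (craft steel): lead=2 steel=2
After 4 (gather 3 stone): lead=2 steel=2 stone=3
After 5 (gather 2 sulfur): lead=2 steel=2 stone=3 sulfur=2
After 6 (craft kiln): kiln=1 lead=2 stone=2 sulfur=1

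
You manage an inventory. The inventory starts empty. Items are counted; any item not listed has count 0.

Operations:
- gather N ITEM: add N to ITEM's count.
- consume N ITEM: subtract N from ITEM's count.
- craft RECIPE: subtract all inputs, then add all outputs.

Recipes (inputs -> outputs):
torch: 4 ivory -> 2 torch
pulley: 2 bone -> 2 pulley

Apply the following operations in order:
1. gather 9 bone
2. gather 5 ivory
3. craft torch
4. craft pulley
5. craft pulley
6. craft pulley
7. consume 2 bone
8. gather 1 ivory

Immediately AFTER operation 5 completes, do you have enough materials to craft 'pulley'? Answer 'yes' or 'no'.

After 1 (gather 9 bone): bone=9
After 2 (gather 5 ivory): bone=9 ivory=5
After 3 (craft torch): bone=9 ivory=1 torch=2
After 4 (craft pulley): bone=7 ivory=1 pulley=2 torch=2
After 5 (craft pulley): bone=5 ivory=1 pulley=4 torch=2

Answer: yes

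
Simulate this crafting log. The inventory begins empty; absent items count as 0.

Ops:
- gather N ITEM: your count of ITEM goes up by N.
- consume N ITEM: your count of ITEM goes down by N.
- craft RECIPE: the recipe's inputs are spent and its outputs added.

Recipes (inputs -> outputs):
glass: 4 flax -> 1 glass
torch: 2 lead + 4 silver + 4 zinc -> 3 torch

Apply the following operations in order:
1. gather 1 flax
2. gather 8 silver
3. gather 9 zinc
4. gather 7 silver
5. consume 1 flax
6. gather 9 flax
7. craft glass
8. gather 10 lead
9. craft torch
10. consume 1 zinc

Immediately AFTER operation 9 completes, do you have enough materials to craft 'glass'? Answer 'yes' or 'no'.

Answer: yes

Derivation:
After 1 (gather 1 flax): flax=1
After 2 (gather 8 silver): flax=1 silver=8
After 3 (gather 9 zinc): flax=1 silver=8 zinc=9
After 4 (gather 7 silver): flax=1 silver=15 zinc=9
After 5 (consume 1 flax): silver=15 zinc=9
After 6 (gather 9 flax): flax=9 silver=15 zinc=9
After 7 (craft glass): flax=5 glass=1 silver=15 zinc=9
After 8 (gather 10 lead): flax=5 glass=1 lead=10 silver=15 zinc=9
After 9 (craft torch): flax=5 glass=1 lead=8 silver=11 torch=3 zinc=5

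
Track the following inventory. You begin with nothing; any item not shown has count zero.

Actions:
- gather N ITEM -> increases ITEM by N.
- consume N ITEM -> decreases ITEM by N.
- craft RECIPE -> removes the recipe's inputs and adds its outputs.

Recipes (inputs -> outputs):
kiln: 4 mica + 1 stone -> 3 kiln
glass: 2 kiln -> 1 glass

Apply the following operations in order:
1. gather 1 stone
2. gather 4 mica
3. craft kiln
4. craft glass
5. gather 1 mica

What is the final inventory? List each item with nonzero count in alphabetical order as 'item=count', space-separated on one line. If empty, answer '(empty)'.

After 1 (gather 1 stone): stone=1
After 2 (gather 4 mica): mica=4 stone=1
After 3 (craft kiln): kiln=3
After 4 (craft glass): glass=1 kiln=1
After 5 (gather 1 mica): glass=1 kiln=1 mica=1

Answer: glass=1 kiln=1 mica=1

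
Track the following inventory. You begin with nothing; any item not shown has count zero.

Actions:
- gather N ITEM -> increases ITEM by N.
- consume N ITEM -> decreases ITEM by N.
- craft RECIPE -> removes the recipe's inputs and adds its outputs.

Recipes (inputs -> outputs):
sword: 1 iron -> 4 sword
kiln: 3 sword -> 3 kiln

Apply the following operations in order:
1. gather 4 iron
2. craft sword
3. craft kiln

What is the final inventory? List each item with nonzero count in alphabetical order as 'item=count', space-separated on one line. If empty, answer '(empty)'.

After 1 (gather 4 iron): iron=4
After 2 (craft sword): iron=3 sword=4
After 3 (craft kiln): iron=3 kiln=3 sword=1

Answer: iron=3 kiln=3 sword=1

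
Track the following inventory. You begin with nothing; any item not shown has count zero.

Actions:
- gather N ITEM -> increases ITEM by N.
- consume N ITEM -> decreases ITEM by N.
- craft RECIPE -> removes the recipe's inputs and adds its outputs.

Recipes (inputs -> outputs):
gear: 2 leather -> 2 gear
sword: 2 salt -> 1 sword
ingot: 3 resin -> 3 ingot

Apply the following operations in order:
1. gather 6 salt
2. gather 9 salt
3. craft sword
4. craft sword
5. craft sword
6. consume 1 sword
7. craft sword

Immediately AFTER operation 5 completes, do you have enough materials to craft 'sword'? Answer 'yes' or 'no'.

After 1 (gather 6 salt): salt=6
After 2 (gather 9 salt): salt=15
After 3 (craft sword): salt=13 sword=1
After 4 (craft sword): salt=11 sword=2
After 5 (craft sword): salt=9 sword=3

Answer: yes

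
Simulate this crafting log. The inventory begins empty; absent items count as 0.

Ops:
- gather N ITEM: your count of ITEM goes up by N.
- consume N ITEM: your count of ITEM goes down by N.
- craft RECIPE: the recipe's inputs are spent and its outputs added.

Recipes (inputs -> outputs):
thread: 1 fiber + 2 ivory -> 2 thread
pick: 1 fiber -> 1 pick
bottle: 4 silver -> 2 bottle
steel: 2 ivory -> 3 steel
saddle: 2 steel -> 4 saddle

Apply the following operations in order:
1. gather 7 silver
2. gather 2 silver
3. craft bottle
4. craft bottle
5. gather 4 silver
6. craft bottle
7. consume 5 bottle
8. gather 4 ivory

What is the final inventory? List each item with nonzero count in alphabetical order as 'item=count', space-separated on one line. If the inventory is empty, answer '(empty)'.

After 1 (gather 7 silver): silver=7
After 2 (gather 2 silver): silver=9
After 3 (craft bottle): bottle=2 silver=5
After 4 (craft bottle): bottle=4 silver=1
After 5 (gather 4 silver): bottle=4 silver=5
After 6 (craft bottle): bottle=6 silver=1
After 7 (consume 5 bottle): bottle=1 silver=1
After 8 (gather 4 ivory): bottle=1 ivory=4 silver=1

Answer: bottle=1 ivory=4 silver=1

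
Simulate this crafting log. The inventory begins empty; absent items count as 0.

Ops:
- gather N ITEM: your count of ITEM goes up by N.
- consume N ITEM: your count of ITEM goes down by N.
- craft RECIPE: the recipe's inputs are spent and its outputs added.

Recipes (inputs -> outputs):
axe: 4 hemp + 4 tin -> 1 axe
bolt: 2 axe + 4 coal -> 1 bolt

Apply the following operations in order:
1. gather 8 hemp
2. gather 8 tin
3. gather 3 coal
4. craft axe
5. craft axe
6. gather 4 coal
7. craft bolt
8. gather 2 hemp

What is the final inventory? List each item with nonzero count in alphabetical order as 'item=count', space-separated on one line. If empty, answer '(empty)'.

Answer: bolt=1 coal=3 hemp=2

Derivation:
After 1 (gather 8 hemp): hemp=8
After 2 (gather 8 tin): hemp=8 tin=8
After 3 (gather 3 coal): coal=3 hemp=8 tin=8
After 4 (craft axe): axe=1 coal=3 hemp=4 tin=4
After 5 (craft axe): axe=2 coal=3
After 6 (gather 4 coal): axe=2 coal=7
After 7 (craft bolt): bolt=1 coal=3
After 8 (gather 2 hemp): bolt=1 coal=3 hemp=2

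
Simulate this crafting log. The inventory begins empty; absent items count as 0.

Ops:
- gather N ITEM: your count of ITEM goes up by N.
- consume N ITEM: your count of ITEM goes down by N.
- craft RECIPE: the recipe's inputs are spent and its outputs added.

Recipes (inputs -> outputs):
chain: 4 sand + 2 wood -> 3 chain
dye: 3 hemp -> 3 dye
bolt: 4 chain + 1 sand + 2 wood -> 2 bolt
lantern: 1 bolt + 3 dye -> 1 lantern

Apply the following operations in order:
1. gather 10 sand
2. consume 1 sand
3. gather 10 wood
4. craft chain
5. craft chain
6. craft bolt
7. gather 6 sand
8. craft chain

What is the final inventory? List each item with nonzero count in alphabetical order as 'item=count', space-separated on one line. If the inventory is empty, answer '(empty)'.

Answer: bolt=2 chain=5 sand=2 wood=2

Derivation:
After 1 (gather 10 sand): sand=10
After 2 (consume 1 sand): sand=9
After 3 (gather 10 wood): sand=9 wood=10
After 4 (craft chain): chain=3 sand=5 wood=8
After 5 (craft chain): chain=6 sand=1 wood=6
After 6 (craft bolt): bolt=2 chain=2 wood=4
After 7 (gather 6 sand): bolt=2 chain=2 sand=6 wood=4
After 8 (craft chain): bolt=2 chain=5 sand=2 wood=2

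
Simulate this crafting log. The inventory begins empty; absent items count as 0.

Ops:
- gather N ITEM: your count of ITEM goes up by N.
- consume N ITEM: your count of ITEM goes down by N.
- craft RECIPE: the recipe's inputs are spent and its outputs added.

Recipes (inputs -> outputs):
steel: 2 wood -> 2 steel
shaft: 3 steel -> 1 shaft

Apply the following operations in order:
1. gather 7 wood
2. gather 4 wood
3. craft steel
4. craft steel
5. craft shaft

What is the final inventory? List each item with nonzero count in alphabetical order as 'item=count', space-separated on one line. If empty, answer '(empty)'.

Answer: shaft=1 steel=1 wood=7

Derivation:
After 1 (gather 7 wood): wood=7
After 2 (gather 4 wood): wood=11
After 3 (craft steel): steel=2 wood=9
After 4 (craft steel): steel=4 wood=7
After 5 (craft shaft): shaft=1 steel=1 wood=7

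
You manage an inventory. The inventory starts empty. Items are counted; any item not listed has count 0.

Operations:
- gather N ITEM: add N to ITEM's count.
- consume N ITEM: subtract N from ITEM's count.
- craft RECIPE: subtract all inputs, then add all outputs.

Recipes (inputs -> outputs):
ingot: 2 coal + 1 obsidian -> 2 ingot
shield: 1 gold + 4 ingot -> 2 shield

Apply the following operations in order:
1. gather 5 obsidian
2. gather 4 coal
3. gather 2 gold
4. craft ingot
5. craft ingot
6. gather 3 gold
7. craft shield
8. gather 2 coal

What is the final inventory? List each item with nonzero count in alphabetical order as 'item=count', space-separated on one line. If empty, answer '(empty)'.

Answer: coal=2 gold=4 obsidian=3 shield=2

Derivation:
After 1 (gather 5 obsidian): obsidian=5
After 2 (gather 4 coal): coal=4 obsidian=5
After 3 (gather 2 gold): coal=4 gold=2 obsidian=5
After 4 (craft ingot): coal=2 gold=2 ingot=2 obsidian=4
After 5 (craft ingot): gold=2 ingot=4 obsidian=3
After 6 (gather 3 gold): gold=5 ingot=4 obsidian=3
After 7 (craft shield): gold=4 obsidian=3 shield=2
After 8 (gather 2 coal): coal=2 gold=4 obsidian=3 shield=2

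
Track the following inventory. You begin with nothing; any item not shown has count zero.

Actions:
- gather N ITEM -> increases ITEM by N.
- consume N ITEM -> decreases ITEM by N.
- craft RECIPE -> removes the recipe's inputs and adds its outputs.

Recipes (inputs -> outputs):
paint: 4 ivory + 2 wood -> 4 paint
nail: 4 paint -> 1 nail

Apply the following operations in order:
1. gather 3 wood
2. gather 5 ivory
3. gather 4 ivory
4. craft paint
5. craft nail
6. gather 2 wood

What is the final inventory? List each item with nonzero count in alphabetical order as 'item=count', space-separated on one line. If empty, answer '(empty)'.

After 1 (gather 3 wood): wood=3
After 2 (gather 5 ivory): ivory=5 wood=3
After 3 (gather 4 ivory): ivory=9 wood=3
After 4 (craft paint): ivory=5 paint=4 wood=1
After 5 (craft nail): ivory=5 nail=1 wood=1
After 6 (gather 2 wood): ivory=5 nail=1 wood=3

Answer: ivory=5 nail=1 wood=3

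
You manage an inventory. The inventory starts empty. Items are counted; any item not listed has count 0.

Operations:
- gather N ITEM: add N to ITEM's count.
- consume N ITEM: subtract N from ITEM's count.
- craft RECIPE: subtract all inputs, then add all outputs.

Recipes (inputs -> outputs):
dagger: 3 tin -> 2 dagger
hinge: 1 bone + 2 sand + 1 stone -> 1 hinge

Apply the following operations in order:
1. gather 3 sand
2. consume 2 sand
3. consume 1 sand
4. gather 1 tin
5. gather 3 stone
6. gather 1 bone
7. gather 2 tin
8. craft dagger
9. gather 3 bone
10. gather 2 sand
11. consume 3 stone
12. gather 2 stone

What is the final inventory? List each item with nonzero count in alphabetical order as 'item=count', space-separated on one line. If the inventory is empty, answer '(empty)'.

Answer: bone=4 dagger=2 sand=2 stone=2

Derivation:
After 1 (gather 3 sand): sand=3
After 2 (consume 2 sand): sand=1
After 3 (consume 1 sand): (empty)
After 4 (gather 1 tin): tin=1
After 5 (gather 3 stone): stone=3 tin=1
After 6 (gather 1 bone): bone=1 stone=3 tin=1
After 7 (gather 2 tin): bone=1 stone=3 tin=3
After 8 (craft dagger): bone=1 dagger=2 stone=3
After 9 (gather 3 bone): bone=4 dagger=2 stone=3
After 10 (gather 2 sand): bone=4 dagger=2 sand=2 stone=3
After 11 (consume 3 stone): bone=4 dagger=2 sand=2
After 12 (gather 2 stone): bone=4 dagger=2 sand=2 stone=2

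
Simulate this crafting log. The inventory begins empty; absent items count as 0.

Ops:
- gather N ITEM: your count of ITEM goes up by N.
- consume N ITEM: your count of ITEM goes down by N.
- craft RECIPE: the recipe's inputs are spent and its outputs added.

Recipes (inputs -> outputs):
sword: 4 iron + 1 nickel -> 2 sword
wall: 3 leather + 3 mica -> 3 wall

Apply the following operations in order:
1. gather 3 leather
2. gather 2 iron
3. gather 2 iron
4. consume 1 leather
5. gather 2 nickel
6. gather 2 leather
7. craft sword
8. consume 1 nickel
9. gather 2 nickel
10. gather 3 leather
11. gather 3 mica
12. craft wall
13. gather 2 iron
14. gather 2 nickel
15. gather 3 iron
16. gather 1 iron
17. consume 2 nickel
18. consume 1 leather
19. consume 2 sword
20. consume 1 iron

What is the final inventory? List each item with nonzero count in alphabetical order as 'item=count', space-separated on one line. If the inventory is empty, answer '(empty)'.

After 1 (gather 3 leather): leather=3
After 2 (gather 2 iron): iron=2 leather=3
After 3 (gather 2 iron): iron=4 leather=3
After 4 (consume 1 leather): iron=4 leather=2
After 5 (gather 2 nickel): iron=4 leather=2 nickel=2
After 6 (gather 2 leather): iron=4 leather=4 nickel=2
After 7 (craft sword): leather=4 nickel=1 sword=2
After 8 (consume 1 nickel): leather=4 sword=2
After 9 (gather 2 nickel): leather=4 nickel=2 sword=2
After 10 (gather 3 leather): leather=7 nickel=2 sword=2
After 11 (gather 3 mica): leather=7 mica=3 nickel=2 sword=2
After 12 (craft wall): leather=4 nickel=2 sword=2 wall=3
After 13 (gather 2 iron): iron=2 leather=4 nickel=2 sword=2 wall=3
After 14 (gather 2 nickel): iron=2 leather=4 nickel=4 sword=2 wall=3
After 15 (gather 3 iron): iron=5 leather=4 nickel=4 sword=2 wall=3
After 16 (gather 1 iron): iron=6 leather=4 nickel=4 sword=2 wall=3
After 17 (consume 2 nickel): iron=6 leather=4 nickel=2 sword=2 wall=3
After 18 (consume 1 leather): iron=6 leather=3 nickel=2 sword=2 wall=3
After 19 (consume 2 sword): iron=6 leather=3 nickel=2 wall=3
After 20 (consume 1 iron): iron=5 leather=3 nickel=2 wall=3

Answer: iron=5 leather=3 nickel=2 wall=3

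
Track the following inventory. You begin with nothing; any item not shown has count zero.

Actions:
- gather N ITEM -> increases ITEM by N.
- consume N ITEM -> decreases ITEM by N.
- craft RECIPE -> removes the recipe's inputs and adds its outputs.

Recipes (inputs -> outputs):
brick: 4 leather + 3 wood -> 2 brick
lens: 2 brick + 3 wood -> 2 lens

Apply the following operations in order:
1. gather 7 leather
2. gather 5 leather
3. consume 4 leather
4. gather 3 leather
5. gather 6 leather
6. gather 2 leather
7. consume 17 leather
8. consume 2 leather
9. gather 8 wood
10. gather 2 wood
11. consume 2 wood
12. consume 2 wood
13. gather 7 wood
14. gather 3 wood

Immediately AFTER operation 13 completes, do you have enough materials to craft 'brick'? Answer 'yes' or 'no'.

Answer: no

Derivation:
After 1 (gather 7 leather): leather=7
After 2 (gather 5 leather): leather=12
After 3 (consume 4 leather): leather=8
After 4 (gather 3 leather): leather=11
After 5 (gather 6 leather): leather=17
After 6 (gather 2 leather): leather=19
After 7 (consume 17 leather): leather=2
After 8 (consume 2 leather): (empty)
After 9 (gather 8 wood): wood=8
After 10 (gather 2 wood): wood=10
After 11 (consume 2 wood): wood=8
After 12 (consume 2 wood): wood=6
After 13 (gather 7 wood): wood=13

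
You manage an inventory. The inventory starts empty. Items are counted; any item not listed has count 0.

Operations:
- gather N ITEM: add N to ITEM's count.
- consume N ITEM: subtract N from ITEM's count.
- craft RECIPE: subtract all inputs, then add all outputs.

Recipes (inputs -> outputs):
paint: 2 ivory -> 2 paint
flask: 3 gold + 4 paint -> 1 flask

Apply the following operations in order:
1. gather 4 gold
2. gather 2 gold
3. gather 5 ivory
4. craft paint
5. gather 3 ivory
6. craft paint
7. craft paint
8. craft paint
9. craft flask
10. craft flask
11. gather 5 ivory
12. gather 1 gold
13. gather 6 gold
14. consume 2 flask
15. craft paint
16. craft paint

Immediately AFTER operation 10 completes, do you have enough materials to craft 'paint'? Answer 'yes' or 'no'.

After 1 (gather 4 gold): gold=4
After 2 (gather 2 gold): gold=6
After 3 (gather 5 ivory): gold=6 ivory=5
After 4 (craft paint): gold=6 ivory=3 paint=2
After 5 (gather 3 ivory): gold=6 ivory=6 paint=2
After 6 (craft paint): gold=6 ivory=4 paint=4
After 7 (craft paint): gold=6 ivory=2 paint=6
After 8 (craft paint): gold=6 paint=8
After 9 (craft flask): flask=1 gold=3 paint=4
After 10 (craft flask): flask=2

Answer: no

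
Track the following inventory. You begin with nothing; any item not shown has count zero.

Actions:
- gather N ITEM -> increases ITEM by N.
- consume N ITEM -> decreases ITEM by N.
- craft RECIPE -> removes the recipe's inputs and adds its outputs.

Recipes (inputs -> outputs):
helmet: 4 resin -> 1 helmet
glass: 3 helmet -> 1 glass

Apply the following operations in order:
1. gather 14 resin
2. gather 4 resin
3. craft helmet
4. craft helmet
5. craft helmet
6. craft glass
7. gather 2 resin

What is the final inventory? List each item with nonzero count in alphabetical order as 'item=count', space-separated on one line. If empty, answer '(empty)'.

After 1 (gather 14 resin): resin=14
After 2 (gather 4 resin): resin=18
After 3 (craft helmet): helmet=1 resin=14
After 4 (craft helmet): helmet=2 resin=10
After 5 (craft helmet): helmet=3 resin=6
After 6 (craft glass): glass=1 resin=6
After 7 (gather 2 resin): glass=1 resin=8

Answer: glass=1 resin=8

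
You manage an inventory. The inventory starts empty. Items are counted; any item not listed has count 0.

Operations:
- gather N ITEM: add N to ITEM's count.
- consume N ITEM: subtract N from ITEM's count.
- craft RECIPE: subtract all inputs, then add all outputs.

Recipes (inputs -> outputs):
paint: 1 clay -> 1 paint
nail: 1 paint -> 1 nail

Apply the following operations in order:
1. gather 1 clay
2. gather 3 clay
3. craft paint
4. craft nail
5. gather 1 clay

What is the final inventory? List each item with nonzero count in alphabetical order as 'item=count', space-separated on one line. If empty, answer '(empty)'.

Answer: clay=4 nail=1

Derivation:
After 1 (gather 1 clay): clay=1
After 2 (gather 3 clay): clay=4
After 3 (craft paint): clay=3 paint=1
After 4 (craft nail): clay=3 nail=1
After 5 (gather 1 clay): clay=4 nail=1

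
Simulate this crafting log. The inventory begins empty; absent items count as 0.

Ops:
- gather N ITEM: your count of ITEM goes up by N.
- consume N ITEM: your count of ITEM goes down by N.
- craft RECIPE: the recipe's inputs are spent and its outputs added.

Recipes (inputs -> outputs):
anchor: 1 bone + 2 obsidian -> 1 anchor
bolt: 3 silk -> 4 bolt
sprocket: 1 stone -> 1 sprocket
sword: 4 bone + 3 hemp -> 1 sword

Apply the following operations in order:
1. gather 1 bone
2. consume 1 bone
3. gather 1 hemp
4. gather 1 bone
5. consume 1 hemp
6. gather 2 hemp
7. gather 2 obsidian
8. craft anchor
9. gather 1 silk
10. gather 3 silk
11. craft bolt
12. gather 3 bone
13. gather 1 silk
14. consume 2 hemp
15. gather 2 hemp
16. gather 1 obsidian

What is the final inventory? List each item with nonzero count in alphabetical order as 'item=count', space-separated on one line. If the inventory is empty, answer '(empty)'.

After 1 (gather 1 bone): bone=1
After 2 (consume 1 bone): (empty)
After 3 (gather 1 hemp): hemp=1
After 4 (gather 1 bone): bone=1 hemp=1
After 5 (consume 1 hemp): bone=1
After 6 (gather 2 hemp): bone=1 hemp=2
After 7 (gather 2 obsidian): bone=1 hemp=2 obsidian=2
After 8 (craft anchor): anchor=1 hemp=2
After 9 (gather 1 silk): anchor=1 hemp=2 silk=1
After 10 (gather 3 silk): anchor=1 hemp=2 silk=4
After 11 (craft bolt): anchor=1 bolt=4 hemp=2 silk=1
After 12 (gather 3 bone): anchor=1 bolt=4 bone=3 hemp=2 silk=1
After 13 (gather 1 silk): anchor=1 bolt=4 bone=3 hemp=2 silk=2
After 14 (consume 2 hemp): anchor=1 bolt=4 bone=3 silk=2
After 15 (gather 2 hemp): anchor=1 bolt=4 bone=3 hemp=2 silk=2
After 16 (gather 1 obsidian): anchor=1 bolt=4 bone=3 hemp=2 obsidian=1 silk=2

Answer: anchor=1 bolt=4 bone=3 hemp=2 obsidian=1 silk=2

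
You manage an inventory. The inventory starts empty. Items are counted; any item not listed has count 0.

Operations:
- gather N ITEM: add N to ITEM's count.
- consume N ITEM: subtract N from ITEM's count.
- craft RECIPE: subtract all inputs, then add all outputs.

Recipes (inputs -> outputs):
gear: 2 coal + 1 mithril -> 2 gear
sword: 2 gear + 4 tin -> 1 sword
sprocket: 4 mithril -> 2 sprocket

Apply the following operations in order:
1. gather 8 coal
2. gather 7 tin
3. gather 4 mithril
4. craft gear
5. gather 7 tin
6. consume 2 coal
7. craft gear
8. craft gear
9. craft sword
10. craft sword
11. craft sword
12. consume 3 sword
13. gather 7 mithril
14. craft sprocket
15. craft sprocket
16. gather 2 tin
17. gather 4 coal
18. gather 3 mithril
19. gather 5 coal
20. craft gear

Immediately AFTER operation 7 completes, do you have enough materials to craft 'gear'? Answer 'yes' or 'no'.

After 1 (gather 8 coal): coal=8
After 2 (gather 7 tin): coal=8 tin=7
After 3 (gather 4 mithril): coal=8 mithril=4 tin=7
After 4 (craft gear): coal=6 gear=2 mithril=3 tin=7
After 5 (gather 7 tin): coal=6 gear=2 mithril=3 tin=14
After 6 (consume 2 coal): coal=4 gear=2 mithril=3 tin=14
After 7 (craft gear): coal=2 gear=4 mithril=2 tin=14

Answer: yes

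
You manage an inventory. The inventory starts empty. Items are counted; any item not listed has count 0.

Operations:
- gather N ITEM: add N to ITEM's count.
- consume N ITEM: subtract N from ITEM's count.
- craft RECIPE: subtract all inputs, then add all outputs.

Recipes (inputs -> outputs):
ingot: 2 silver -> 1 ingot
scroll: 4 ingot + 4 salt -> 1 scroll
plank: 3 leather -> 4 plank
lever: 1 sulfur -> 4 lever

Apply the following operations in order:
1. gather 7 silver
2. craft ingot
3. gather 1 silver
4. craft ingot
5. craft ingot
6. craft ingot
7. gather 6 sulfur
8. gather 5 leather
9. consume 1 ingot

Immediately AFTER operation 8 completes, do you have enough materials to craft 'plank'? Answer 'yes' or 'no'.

After 1 (gather 7 silver): silver=7
After 2 (craft ingot): ingot=1 silver=5
After 3 (gather 1 silver): ingot=1 silver=6
After 4 (craft ingot): ingot=2 silver=4
After 5 (craft ingot): ingot=3 silver=2
After 6 (craft ingot): ingot=4
After 7 (gather 6 sulfur): ingot=4 sulfur=6
After 8 (gather 5 leather): ingot=4 leather=5 sulfur=6

Answer: yes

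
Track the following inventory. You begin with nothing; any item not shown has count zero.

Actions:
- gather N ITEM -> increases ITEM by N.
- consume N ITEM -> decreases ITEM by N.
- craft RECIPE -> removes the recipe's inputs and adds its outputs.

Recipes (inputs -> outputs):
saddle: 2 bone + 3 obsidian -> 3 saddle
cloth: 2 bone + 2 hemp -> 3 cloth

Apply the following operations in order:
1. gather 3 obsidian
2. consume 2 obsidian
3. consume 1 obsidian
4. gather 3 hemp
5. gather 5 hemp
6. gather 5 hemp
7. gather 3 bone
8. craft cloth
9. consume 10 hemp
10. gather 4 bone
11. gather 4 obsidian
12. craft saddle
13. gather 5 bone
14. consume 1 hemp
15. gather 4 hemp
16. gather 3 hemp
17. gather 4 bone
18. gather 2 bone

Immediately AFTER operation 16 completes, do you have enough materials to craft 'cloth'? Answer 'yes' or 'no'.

After 1 (gather 3 obsidian): obsidian=3
After 2 (consume 2 obsidian): obsidian=1
After 3 (consume 1 obsidian): (empty)
After 4 (gather 3 hemp): hemp=3
After 5 (gather 5 hemp): hemp=8
After 6 (gather 5 hemp): hemp=13
After 7 (gather 3 bone): bone=3 hemp=13
After 8 (craft cloth): bone=1 cloth=3 hemp=11
After 9 (consume 10 hemp): bone=1 cloth=3 hemp=1
After 10 (gather 4 bone): bone=5 cloth=3 hemp=1
After 11 (gather 4 obsidian): bone=5 cloth=3 hemp=1 obsidian=4
After 12 (craft saddle): bone=3 cloth=3 hemp=1 obsidian=1 saddle=3
After 13 (gather 5 bone): bone=8 cloth=3 hemp=1 obsidian=1 saddle=3
After 14 (consume 1 hemp): bone=8 cloth=3 obsidian=1 saddle=3
After 15 (gather 4 hemp): bone=8 cloth=3 hemp=4 obsidian=1 saddle=3
After 16 (gather 3 hemp): bone=8 cloth=3 hemp=7 obsidian=1 saddle=3

Answer: yes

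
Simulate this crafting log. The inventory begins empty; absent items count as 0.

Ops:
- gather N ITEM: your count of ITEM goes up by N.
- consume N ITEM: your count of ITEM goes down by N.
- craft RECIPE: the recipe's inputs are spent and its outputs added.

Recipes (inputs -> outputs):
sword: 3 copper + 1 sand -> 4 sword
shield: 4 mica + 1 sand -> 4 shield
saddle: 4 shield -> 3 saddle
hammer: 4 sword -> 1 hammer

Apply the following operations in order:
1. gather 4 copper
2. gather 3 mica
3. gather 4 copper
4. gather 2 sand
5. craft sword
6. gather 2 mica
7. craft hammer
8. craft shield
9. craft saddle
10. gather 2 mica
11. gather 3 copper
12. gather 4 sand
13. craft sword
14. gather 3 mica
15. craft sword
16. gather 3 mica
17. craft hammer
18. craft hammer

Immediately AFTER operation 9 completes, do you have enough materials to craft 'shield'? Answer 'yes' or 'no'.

Answer: no

Derivation:
After 1 (gather 4 copper): copper=4
After 2 (gather 3 mica): copper=4 mica=3
After 3 (gather 4 copper): copper=8 mica=3
After 4 (gather 2 sand): copper=8 mica=3 sand=2
After 5 (craft sword): copper=5 mica=3 sand=1 sword=4
After 6 (gather 2 mica): copper=5 mica=5 sand=1 sword=4
After 7 (craft hammer): copper=5 hammer=1 mica=5 sand=1
After 8 (craft shield): copper=5 hammer=1 mica=1 shield=4
After 9 (craft saddle): copper=5 hammer=1 mica=1 saddle=3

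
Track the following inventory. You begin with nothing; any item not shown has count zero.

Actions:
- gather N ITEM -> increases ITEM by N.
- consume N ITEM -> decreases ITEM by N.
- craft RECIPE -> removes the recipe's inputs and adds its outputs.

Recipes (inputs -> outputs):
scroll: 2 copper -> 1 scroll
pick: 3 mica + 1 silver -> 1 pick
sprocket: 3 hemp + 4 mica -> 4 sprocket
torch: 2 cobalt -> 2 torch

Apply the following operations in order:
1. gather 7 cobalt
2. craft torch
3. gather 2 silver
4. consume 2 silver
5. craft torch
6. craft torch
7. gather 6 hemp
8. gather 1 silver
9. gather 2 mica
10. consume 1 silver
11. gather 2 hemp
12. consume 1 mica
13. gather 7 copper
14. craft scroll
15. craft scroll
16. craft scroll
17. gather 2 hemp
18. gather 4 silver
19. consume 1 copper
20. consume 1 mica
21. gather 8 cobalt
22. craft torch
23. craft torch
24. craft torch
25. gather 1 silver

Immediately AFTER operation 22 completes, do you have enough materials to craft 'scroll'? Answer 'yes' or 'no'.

Answer: no

Derivation:
After 1 (gather 7 cobalt): cobalt=7
After 2 (craft torch): cobalt=5 torch=2
After 3 (gather 2 silver): cobalt=5 silver=2 torch=2
After 4 (consume 2 silver): cobalt=5 torch=2
After 5 (craft torch): cobalt=3 torch=4
After 6 (craft torch): cobalt=1 torch=6
After 7 (gather 6 hemp): cobalt=1 hemp=6 torch=6
After 8 (gather 1 silver): cobalt=1 hemp=6 silver=1 torch=6
After 9 (gather 2 mica): cobalt=1 hemp=6 mica=2 silver=1 torch=6
After 10 (consume 1 silver): cobalt=1 hemp=6 mica=2 torch=6
After 11 (gather 2 hemp): cobalt=1 hemp=8 mica=2 torch=6
After 12 (consume 1 mica): cobalt=1 hemp=8 mica=1 torch=6
After 13 (gather 7 copper): cobalt=1 copper=7 hemp=8 mica=1 torch=6
After 14 (craft scroll): cobalt=1 copper=5 hemp=8 mica=1 scroll=1 torch=6
After 15 (craft scroll): cobalt=1 copper=3 hemp=8 mica=1 scroll=2 torch=6
After 16 (craft scroll): cobalt=1 copper=1 hemp=8 mica=1 scroll=3 torch=6
After 17 (gather 2 hemp): cobalt=1 copper=1 hemp=10 mica=1 scroll=3 torch=6
After 18 (gather 4 silver): cobalt=1 copper=1 hemp=10 mica=1 scroll=3 silver=4 torch=6
After 19 (consume 1 copper): cobalt=1 hemp=10 mica=1 scroll=3 silver=4 torch=6
After 20 (consume 1 mica): cobalt=1 hemp=10 scroll=3 silver=4 torch=6
After 21 (gather 8 cobalt): cobalt=9 hemp=10 scroll=3 silver=4 torch=6
After 22 (craft torch): cobalt=7 hemp=10 scroll=3 silver=4 torch=8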